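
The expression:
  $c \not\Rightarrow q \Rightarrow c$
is always true.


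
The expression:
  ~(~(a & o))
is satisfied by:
  {a: True, o: True}


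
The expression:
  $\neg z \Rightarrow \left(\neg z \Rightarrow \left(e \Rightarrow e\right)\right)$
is always true.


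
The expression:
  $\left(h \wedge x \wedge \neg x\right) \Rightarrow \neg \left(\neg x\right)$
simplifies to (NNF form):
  $\text{True}$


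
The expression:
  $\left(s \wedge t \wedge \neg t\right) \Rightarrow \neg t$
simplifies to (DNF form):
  $\text{True}$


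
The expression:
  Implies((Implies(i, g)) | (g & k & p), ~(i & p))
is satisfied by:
  {p: False, i: False, g: False}
  {g: True, p: False, i: False}
  {i: True, p: False, g: False}
  {g: True, i: True, p: False}
  {p: True, g: False, i: False}
  {g: True, p: True, i: False}
  {i: True, p: True, g: False}


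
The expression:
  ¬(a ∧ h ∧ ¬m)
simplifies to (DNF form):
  m ∨ ¬a ∨ ¬h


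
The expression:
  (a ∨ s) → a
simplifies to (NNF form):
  a ∨ ¬s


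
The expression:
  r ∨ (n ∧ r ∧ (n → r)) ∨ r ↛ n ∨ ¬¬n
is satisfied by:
  {r: True, n: True}
  {r: True, n: False}
  {n: True, r: False}


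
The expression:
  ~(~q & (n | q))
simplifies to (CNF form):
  q | ~n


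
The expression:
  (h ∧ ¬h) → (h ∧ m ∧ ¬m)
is always true.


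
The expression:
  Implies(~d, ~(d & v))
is always true.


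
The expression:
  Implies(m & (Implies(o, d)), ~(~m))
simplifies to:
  True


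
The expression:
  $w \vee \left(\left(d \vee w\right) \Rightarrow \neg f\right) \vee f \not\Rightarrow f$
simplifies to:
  $w \vee \neg d \vee \neg f$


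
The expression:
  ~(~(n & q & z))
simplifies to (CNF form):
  n & q & z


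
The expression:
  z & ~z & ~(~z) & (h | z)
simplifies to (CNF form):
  False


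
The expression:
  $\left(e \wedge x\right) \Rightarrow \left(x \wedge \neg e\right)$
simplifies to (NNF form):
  $\neg e \vee \neg x$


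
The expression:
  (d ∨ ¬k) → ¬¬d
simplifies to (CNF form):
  d ∨ k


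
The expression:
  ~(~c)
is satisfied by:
  {c: True}


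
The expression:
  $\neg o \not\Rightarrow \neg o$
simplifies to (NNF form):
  $\text{False}$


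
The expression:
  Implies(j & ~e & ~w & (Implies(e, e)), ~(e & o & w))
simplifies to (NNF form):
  True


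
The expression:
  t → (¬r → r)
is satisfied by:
  {r: True, t: False}
  {t: False, r: False}
  {t: True, r: True}


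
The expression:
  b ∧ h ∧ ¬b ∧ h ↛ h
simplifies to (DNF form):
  False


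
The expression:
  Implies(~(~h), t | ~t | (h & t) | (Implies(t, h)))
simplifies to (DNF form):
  True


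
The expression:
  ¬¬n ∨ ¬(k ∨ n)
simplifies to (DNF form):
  n ∨ ¬k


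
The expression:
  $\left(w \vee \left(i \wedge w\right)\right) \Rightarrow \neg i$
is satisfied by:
  {w: False, i: False}
  {i: True, w: False}
  {w: True, i: False}


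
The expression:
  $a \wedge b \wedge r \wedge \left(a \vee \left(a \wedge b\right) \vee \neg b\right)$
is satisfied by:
  {r: True, a: True, b: True}


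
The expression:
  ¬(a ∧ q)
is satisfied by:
  {q: False, a: False}
  {a: True, q: False}
  {q: True, a: False}


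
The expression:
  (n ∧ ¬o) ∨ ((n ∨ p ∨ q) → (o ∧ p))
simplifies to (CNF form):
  (n ∨ o ∨ ¬n) ∧ (n ∨ o ∨ ¬p) ∧ (n ∨ o ∨ ¬q) ∧ (n ∨ p ∨ ¬n) ∧ (n ∨ p ∨ ¬p) ∧ (n ∨ p ∨ ¬q) ∧ (o ∨ ¬n ∨ ¬o) ∧ (o ∨ ¬o ∨ ¬p) ∧ (o ∨ ¬o ∨ ¬q) ∧ (p ∨ ¬n ∨ ¬o) ∧ (p ∨ ¬o ∨ ¬p) ∧ (p ∨ ¬o ∨ ¬q)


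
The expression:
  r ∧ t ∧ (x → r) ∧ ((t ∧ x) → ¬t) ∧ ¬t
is never true.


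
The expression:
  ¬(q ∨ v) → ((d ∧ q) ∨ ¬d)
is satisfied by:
  {q: True, v: True, d: False}
  {q: True, v: False, d: False}
  {v: True, q: False, d: False}
  {q: False, v: False, d: False}
  {d: True, q: True, v: True}
  {d: True, q: True, v: False}
  {d: True, v: True, q: False}


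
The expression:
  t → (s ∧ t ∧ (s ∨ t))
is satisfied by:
  {s: True, t: False}
  {t: False, s: False}
  {t: True, s: True}


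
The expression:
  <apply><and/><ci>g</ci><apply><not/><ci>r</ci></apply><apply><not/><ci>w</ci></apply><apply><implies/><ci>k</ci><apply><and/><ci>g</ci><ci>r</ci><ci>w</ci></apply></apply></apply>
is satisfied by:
  {g: True, r: False, w: False, k: False}


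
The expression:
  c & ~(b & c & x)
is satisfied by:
  {c: True, x: False, b: False}
  {c: True, b: True, x: False}
  {c: True, x: True, b: False}


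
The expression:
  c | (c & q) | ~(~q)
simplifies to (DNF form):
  c | q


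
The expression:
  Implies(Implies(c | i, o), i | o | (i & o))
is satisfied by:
  {i: True, o: True, c: True}
  {i: True, o: True, c: False}
  {i: True, c: True, o: False}
  {i: True, c: False, o: False}
  {o: True, c: True, i: False}
  {o: True, c: False, i: False}
  {c: True, o: False, i: False}


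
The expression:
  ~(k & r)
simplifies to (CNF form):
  ~k | ~r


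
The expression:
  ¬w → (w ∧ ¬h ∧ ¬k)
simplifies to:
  w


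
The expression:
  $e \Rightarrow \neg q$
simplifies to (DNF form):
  $\neg e \vee \neg q$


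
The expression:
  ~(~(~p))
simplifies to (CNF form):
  ~p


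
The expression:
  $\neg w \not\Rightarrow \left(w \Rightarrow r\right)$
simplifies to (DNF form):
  $\text{False}$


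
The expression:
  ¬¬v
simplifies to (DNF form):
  v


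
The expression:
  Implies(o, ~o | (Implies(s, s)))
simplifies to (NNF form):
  True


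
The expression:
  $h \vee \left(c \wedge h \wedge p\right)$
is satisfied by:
  {h: True}


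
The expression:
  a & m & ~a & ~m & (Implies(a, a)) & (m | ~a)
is never true.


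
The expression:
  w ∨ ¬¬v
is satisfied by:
  {v: True, w: True}
  {v: True, w: False}
  {w: True, v: False}


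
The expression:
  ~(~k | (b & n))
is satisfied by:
  {k: True, n: False, b: False}
  {b: True, k: True, n: False}
  {n: True, k: True, b: False}


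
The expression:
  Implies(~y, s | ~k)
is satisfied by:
  {s: True, y: True, k: False}
  {s: True, k: False, y: False}
  {y: True, k: False, s: False}
  {y: False, k: False, s: False}
  {s: True, y: True, k: True}
  {s: True, k: True, y: False}
  {y: True, k: True, s: False}


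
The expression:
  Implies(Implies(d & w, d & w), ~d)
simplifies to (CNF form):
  ~d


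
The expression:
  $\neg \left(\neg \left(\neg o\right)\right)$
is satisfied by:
  {o: False}


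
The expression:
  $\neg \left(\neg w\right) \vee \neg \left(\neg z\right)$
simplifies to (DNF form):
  $w \vee z$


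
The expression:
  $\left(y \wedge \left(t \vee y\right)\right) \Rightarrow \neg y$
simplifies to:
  $\neg y$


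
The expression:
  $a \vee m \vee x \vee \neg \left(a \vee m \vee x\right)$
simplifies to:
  $\text{True}$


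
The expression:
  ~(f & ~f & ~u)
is always true.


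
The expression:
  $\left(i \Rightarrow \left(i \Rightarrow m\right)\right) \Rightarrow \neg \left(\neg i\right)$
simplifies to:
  $i$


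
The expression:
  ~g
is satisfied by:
  {g: False}


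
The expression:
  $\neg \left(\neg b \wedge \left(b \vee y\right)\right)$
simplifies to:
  $b \vee \neg y$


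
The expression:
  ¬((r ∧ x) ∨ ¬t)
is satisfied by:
  {t: True, x: False, r: False}
  {t: True, r: True, x: False}
  {t: True, x: True, r: False}


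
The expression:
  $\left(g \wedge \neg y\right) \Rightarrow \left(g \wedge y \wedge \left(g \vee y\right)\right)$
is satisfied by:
  {y: True, g: False}
  {g: False, y: False}
  {g: True, y: True}


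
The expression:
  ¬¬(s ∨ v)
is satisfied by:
  {v: True, s: True}
  {v: True, s: False}
  {s: True, v: False}


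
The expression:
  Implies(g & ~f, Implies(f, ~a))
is always true.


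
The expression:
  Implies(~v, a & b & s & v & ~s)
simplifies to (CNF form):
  v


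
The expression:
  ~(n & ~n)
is always true.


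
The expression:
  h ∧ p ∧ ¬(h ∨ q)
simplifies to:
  False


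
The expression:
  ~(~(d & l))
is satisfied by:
  {d: True, l: True}


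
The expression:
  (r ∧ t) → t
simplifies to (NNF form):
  True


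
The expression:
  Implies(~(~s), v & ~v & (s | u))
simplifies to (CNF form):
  ~s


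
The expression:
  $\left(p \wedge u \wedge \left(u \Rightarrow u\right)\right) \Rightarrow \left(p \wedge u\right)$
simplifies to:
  $\text{True}$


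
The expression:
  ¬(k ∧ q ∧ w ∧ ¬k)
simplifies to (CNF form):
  True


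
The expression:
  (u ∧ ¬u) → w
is always true.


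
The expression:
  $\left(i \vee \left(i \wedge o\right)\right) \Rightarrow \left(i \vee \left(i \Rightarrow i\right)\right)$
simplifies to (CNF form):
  $\text{True}$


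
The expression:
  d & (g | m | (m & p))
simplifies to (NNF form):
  d & (g | m)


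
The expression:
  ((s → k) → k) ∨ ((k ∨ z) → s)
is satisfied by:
  {k: True, s: True, z: False}
  {k: True, s: False, z: False}
  {s: True, k: False, z: False}
  {k: False, s: False, z: False}
  {k: True, z: True, s: True}
  {k: True, z: True, s: False}
  {z: True, s: True, k: False}


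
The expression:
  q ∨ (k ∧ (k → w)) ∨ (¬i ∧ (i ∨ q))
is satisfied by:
  {q: True, k: True, w: True}
  {q: True, k: True, w: False}
  {q: True, w: True, k: False}
  {q: True, w: False, k: False}
  {k: True, w: True, q: False}


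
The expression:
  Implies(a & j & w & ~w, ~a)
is always true.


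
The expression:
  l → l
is always true.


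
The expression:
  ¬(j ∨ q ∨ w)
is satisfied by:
  {q: False, w: False, j: False}


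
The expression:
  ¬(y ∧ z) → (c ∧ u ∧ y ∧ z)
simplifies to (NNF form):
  y ∧ z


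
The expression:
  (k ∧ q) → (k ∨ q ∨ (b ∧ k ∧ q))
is always true.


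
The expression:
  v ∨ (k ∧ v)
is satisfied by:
  {v: True}


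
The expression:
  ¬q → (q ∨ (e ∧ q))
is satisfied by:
  {q: True}


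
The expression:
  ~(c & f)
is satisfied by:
  {c: False, f: False}
  {f: True, c: False}
  {c: True, f: False}


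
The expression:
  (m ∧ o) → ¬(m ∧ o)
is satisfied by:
  {m: False, o: False}
  {o: True, m: False}
  {m: True, o: False}


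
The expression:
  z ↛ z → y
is always true.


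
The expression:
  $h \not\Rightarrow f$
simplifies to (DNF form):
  $h \wedge \neg f$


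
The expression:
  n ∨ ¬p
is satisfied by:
  {n: True, p: False}
  {p: False, n: False}
  {p: True, n: True}


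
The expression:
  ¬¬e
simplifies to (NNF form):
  e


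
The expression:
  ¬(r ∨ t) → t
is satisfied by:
  {r: True, t: True}
  {r: True, t: False}
  {t: True, r: False}


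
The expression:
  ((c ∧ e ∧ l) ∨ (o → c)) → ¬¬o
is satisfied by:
  {o: True}


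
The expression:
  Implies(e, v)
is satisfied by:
  {v: True, e: False}
  {e: False, v: False}
  {e: True, v: True}


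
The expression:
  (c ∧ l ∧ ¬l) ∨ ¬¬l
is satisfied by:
  {l: True}


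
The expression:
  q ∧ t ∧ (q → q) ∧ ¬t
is never true.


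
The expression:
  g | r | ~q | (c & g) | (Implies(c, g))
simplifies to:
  g | r | ~c | ~q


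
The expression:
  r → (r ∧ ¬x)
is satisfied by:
  {x: False, r: False}
  {r: True, x: False}
  {x: True, r: False}


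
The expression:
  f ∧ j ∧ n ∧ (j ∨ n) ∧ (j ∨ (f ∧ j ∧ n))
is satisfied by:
  {j: True, f: True, n: True}


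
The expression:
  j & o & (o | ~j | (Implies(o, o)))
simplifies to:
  j & o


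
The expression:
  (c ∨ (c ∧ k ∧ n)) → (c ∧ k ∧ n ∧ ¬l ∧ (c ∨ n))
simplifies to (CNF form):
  (k ∨ ¬c) ∧ (n ∨ ¬c) ∧ (¬c ∨ ¬l)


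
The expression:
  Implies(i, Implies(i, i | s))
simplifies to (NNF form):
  True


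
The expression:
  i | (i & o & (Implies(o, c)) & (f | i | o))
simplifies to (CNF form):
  i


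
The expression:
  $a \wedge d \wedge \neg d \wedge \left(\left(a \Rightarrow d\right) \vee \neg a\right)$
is never true.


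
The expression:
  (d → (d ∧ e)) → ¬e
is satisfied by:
  {e: False}


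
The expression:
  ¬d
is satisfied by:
  {d: False}


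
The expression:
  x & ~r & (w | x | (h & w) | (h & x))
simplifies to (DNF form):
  x & ~r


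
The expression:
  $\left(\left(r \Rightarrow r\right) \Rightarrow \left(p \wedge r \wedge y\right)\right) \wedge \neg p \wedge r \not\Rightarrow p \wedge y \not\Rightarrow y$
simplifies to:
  $\text{False}$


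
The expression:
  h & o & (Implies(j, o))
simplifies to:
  h & o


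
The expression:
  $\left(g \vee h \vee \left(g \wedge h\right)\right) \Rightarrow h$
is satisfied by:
  {h: True, g: False}
  {g: False, h: False}
  {g: True, h: True}


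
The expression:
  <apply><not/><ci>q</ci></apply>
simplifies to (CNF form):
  <apply><not/><ci>q</ci></apply>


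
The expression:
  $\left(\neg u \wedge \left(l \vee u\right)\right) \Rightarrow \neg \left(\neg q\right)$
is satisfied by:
  {q: True, u: True, l: False}
  {q: True, l: False, u: False}
  {u: True, l: False, q: False}
  {u: False, l: False, q: False}
  {q: True, u: True, l: True}
  {q: True, l: True, u: False}
  {u: True, l: True, q: False}


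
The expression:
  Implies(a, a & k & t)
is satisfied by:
  {t: True, k: True, a: False}
  {t: True, k: False, a: False}
  {k: True, t: False, a: False}
  {t: False, k: False, a: False}
  {a: True, t: True, k: True}


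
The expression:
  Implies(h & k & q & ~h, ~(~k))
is always true.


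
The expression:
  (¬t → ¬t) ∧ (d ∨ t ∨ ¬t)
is always true.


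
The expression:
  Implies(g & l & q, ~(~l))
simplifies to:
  True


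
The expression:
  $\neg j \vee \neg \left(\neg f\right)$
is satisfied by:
  {f: True, j: False}
  {j: False, f: False}
  {j: True, f: True}


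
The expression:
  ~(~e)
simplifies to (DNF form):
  e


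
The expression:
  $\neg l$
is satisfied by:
  {l: False}


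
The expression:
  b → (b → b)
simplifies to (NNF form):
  True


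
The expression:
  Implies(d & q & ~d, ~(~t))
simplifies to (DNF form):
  True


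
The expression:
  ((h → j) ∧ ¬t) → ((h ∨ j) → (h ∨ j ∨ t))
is always true.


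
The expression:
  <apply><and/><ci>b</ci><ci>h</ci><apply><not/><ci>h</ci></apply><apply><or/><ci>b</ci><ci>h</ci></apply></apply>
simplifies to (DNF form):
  <false/>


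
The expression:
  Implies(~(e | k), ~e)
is always true.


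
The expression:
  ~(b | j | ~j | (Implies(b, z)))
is never true.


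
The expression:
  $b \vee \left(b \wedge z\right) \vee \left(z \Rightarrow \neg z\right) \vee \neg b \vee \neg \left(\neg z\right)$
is always true.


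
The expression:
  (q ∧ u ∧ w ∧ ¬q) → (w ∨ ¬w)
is always true.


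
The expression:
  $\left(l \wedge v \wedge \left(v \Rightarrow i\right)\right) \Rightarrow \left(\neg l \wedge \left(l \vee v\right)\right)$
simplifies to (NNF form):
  $\neg i \vee \neg l \vee \neg v$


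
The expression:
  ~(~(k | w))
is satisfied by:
  {k: True, w: True}
  {k: True, w: False}
  {w: True, k: False}


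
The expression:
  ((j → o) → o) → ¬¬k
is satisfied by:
  {k: True, o: False, j: False}
  {j: True, k: True, o: False}
  {k: True, o: True, j: False}
  {j: True, k: True, o: True}
  {j: False, o: False, k: False}


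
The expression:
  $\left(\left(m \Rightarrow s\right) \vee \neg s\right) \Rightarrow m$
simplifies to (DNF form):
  $m$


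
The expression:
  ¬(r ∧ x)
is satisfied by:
  {x: False, r: False}
  {r: True, x: False}
  {x: True, r: False}


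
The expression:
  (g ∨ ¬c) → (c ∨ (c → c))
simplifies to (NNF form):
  True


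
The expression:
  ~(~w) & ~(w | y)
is never true.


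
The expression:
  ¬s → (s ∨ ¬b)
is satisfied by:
  {s: True, b: False}
  {b: False, s: False}
  {b: True, s: True}


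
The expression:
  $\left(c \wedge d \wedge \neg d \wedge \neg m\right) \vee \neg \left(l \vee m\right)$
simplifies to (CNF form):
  $\neg l \wedge \neg m$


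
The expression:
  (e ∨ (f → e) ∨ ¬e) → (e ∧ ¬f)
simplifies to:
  e ∧ ¬f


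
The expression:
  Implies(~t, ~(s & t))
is always true.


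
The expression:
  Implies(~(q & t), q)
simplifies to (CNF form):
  q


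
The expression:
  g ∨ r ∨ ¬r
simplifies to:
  True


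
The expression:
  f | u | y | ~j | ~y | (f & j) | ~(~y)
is always true.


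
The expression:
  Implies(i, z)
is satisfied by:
  {z: True, i: False}
  {i: False, z: False}
  {i: True, z: True}


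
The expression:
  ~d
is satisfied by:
  {d: False}


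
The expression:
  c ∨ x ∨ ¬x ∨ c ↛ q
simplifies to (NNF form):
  True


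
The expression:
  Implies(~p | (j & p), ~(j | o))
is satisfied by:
  {p: True, j: False, o: False}
  {p: False, j: False, o: False}
  {o: True, p: True, j: False}


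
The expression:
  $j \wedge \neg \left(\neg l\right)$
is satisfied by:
  {j: True, l: True}


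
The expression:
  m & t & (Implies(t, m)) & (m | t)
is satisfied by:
  {t: True, m: True}


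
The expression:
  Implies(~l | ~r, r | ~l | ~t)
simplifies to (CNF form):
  r | ~l | ~t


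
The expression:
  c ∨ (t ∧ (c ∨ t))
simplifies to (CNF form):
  c ∨ t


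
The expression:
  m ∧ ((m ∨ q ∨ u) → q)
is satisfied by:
  {m: True, q: True}


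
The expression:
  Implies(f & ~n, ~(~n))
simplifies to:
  n | ~f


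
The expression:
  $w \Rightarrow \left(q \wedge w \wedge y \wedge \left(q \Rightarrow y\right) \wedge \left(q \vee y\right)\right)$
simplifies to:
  $\left(q \wedge y\right) \vee \neg w$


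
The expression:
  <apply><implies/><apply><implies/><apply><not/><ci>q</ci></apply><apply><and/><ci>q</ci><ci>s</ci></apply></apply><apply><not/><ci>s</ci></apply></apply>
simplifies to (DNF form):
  <apply><or/><apply><not/><ci>q</ci></apply><apply><not/><ci>s</ci></apply></apply>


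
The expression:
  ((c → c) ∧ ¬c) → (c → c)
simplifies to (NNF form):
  True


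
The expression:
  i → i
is always true.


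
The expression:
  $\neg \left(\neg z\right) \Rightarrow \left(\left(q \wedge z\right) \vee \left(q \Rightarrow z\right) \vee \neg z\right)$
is always true.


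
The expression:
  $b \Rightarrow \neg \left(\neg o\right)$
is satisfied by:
  {o: True, b: False}
  {b: False, o: False}
  {b: True, o: True}


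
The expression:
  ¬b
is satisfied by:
  {b: False}


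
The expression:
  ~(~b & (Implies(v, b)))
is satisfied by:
  {b: True, v: True}
  {b: True, v: False}
  {v: True, b: False}


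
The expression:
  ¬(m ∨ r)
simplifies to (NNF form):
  ¬m ∧ ¬r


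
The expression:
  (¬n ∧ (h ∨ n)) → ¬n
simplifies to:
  True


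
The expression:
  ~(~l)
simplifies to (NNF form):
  l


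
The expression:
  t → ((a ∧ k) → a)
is always true.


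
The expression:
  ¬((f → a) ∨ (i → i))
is never true.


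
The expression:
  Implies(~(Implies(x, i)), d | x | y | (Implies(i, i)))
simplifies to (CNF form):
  True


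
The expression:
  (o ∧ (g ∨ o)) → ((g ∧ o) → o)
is always true.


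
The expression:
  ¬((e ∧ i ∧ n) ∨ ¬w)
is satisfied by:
  {w: True, e: False, n: False, i: False}
  {i: True, w: True, e: False, n: False}
  {n: True, w: True, e: False, i: False}
  {i: True, n: True, w: True, e: False}
  {e: True, w: True, i: False, n: False}
  {i: True, e: True, w: True, n: False}
  {n: True, e: True, w: True, i: False}


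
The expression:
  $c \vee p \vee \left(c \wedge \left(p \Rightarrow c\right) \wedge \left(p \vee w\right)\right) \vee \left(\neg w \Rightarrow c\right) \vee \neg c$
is always true.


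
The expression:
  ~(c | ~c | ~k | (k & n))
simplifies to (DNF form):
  False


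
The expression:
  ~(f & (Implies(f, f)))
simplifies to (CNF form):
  ~f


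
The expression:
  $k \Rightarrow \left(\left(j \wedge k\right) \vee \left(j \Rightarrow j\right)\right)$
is always true.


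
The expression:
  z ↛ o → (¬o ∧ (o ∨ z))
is always true.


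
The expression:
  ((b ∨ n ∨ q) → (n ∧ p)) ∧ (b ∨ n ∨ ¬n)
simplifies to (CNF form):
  (n ∨ ¬b) ∧ (n ∨ ¬q) ∧ (p ∨ ¬n)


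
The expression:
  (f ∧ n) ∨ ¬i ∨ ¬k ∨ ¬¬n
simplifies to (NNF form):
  n ∨ ¬i ∨ ¬k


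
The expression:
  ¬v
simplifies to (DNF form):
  ¬v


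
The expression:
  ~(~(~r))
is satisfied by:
  {r: False}


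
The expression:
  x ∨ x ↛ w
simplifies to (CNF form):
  x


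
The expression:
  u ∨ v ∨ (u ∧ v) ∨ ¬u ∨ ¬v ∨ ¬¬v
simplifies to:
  True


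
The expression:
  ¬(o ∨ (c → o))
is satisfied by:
  {c: True, o: False}


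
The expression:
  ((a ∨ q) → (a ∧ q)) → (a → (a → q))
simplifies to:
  True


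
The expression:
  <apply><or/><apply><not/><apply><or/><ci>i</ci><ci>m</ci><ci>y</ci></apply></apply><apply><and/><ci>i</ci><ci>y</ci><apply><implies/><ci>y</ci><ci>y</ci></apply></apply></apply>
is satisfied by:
  {i: True, y: True, m: False}
  {i: True, y: True, m: True}
  {m: False, i: False, y: False}


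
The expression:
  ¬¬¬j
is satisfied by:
  {j: False}


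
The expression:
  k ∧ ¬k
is never true.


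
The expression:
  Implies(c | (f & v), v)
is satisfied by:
  {v: True, c: False}
  {c: False, v: False}
  {c: True, v: True}


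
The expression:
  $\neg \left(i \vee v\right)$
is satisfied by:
  {v: False, i: False}


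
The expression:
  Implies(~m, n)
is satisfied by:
  {n: True, m: True}
  {n: True, m: False}
  {m: True, n: False}


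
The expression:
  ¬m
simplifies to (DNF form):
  ¬m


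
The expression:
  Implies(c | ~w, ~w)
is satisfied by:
  {w: False, c: False}
  {c: True, w: False}
  {w: True, c: False}


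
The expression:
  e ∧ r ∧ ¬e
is never true.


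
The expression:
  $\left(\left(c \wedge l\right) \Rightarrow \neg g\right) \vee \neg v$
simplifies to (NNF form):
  $\neg c \vee \neg g \vee \neg l \vee \neg v$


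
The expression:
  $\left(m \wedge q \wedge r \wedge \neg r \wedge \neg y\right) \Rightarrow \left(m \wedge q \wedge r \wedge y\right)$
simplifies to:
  $\text{True}$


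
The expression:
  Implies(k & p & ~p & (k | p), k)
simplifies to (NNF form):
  True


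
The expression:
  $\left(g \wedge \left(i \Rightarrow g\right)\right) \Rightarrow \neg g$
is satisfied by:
  {g: False}


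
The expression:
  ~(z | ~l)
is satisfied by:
  {l: True, z: False}


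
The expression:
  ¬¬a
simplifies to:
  a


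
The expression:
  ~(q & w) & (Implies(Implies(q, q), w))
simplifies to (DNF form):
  w & ~q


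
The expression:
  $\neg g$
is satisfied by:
  {g: False}


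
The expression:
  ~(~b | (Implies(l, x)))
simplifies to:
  b & l & ~x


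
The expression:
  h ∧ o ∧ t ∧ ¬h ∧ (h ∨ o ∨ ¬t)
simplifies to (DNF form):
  False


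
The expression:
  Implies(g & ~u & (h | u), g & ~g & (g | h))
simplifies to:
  u | ~g | ~h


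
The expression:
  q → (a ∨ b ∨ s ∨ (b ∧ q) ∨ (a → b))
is always true.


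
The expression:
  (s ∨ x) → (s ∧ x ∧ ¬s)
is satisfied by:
  {x: False, s: False}


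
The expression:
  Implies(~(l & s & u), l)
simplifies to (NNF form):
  l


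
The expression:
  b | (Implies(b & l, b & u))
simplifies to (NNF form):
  True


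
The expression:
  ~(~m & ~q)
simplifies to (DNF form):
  m | q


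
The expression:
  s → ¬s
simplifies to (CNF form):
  ¬s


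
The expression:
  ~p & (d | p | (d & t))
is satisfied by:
  {d: True, p: False}


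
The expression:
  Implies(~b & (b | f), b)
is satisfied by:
  {b: True, f: False}
  {f: False, b: False}
  {f: True, b: True}


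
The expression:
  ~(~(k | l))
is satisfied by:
  {k: True, l: True}
  {k: True, l: False}
  {l: True, k: False}


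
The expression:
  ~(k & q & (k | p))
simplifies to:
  ~k | ~q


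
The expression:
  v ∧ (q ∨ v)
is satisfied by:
  {v: True}


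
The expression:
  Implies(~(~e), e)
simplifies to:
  True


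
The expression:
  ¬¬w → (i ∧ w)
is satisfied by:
  {i: True, w: False}
  {w: False, i: False}
  {w: True, i: True}


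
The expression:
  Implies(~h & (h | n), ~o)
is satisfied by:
  {h: True, o: False, n: False}
  {h: False, o: False, n: False}
  {n: True, h: True, o: False}
  {n: True, h: False, o: False}
  {o: True, h: True, n: False}
  {o: True, h: False, n: False}
  {o: True, n: True, h: True}


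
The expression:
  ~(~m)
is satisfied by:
  {m: True}


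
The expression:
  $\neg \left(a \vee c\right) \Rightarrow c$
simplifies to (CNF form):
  $a \vee c$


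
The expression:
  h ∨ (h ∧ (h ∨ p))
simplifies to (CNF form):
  h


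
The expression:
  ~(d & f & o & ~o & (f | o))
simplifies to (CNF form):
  True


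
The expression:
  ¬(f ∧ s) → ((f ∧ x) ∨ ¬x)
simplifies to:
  f ∨ ¬x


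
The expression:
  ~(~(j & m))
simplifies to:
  j & m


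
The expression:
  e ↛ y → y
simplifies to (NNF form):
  y ∨ ¬e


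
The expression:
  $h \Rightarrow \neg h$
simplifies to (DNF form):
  $\neg h$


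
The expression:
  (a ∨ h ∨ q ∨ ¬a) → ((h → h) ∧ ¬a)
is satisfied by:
  {a: False}


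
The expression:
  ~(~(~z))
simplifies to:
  ~z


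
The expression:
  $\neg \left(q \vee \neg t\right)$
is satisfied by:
  {t: True, q: False}


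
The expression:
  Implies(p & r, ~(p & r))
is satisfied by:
  {p: False, r: False}
  {r: True, p: False}
  {p: True, r: False}


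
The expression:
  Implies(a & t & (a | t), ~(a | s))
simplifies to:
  ~a | ~t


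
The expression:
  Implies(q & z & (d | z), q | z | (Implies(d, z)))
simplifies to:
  True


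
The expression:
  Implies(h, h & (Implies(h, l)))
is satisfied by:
  {l: True, h: False}
  {h: False, l: False}
  {h: True, l: True}


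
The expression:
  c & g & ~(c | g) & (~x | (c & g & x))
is never true.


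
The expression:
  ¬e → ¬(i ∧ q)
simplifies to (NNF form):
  e ∨ ¬i ∨ ¬q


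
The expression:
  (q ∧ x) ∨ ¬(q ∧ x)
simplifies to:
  True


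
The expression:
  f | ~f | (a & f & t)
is always true.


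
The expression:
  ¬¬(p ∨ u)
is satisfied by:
  {u: True, p: True}
  {u: True, p: False}
  {p: True, u: False}


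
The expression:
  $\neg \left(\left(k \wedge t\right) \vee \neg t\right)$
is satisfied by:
  {t: True, k: False}


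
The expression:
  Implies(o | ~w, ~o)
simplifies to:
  ~o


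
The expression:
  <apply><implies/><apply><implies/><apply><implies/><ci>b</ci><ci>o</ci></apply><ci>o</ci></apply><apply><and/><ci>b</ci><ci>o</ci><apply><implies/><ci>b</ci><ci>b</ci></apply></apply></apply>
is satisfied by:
  {o: False, b: False}
  {b: True, o: True}


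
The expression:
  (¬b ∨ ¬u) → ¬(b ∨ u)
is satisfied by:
  {u: False, b: False}
  {b: True, u: True}


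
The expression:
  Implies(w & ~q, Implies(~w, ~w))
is always true.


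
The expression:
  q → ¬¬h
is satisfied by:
  {h: True, q: False}
  {q: False, h: False}
  {q: True, h: True}


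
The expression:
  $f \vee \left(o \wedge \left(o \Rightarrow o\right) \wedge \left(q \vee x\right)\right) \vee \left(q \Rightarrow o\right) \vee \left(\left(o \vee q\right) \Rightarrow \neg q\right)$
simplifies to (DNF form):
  $f \vee o \vee \neg q$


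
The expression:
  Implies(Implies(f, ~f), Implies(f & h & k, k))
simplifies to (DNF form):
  True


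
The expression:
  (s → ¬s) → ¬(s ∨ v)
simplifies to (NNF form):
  s ∨ ¬v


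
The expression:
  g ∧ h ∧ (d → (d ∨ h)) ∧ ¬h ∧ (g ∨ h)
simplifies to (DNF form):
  False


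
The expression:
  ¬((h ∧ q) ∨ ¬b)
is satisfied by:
  {b: True, h: False, q: False}
  {q: True, b: True, h: False}
  {h: True, b: True, q: False}


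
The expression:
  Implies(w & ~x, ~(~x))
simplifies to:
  x | ~w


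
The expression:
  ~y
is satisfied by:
  {y: False}


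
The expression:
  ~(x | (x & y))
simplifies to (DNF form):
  ~x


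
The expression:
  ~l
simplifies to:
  ~l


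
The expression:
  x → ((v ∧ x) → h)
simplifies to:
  h ∨ ¬v ∨ ¬x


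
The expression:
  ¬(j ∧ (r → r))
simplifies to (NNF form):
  ¬j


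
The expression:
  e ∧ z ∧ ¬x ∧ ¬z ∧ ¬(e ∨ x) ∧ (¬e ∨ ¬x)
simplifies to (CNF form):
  False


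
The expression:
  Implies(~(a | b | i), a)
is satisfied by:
  {i: True, a: True, b: True}
  {i: True, a: True, b: False}
  {i: True, b: True, a: False}
  {i: True, b: False, a: False}
  {a: True, b: True, i: False}
  {a: True, b: False, i: False}
  {b: True, a: False, i: False}


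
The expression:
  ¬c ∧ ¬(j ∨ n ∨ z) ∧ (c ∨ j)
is never true.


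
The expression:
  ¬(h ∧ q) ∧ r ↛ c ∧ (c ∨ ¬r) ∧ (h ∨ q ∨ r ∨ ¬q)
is never true.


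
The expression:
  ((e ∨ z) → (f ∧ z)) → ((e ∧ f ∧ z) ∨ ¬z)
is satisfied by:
  {e: True, z: False, f: False}
  {e: False, z: False, f: False}
  {f: True, e: True, z: False}
  {f: True, e: False, z: False}
  {z: True, e: True, f: False}
  {z: True, e: False, f: False}
  {z: True, f: True, e: True}


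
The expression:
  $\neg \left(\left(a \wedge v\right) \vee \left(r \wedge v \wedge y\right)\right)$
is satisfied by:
  {y: False, r: False, v: False, a: False}
  {r: True, a: False, y: False, v: False}
  {y: True, a: False, r: False, v: False}
  {r: True, y: True, a: False, v: False}
  {a: True, y: False, r: False, v: False}
  {a: True, r: True, y: False, v: False}
  {a: True, y: True, r: False, v: False}
  {a: True, r: True, y: True, v: False}
  {v: True, a: False, y: False, r: False}
  {v: True, r: True, a: False, y: False}
  {v: True, y: True, a: False, r: False}


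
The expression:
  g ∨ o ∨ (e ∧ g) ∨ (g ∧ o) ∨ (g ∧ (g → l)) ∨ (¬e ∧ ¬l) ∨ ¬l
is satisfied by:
  {o: True, g: True, l: False}
  {o: True, l: False, g: False}
  {g: True, l: False, o: False}
  {g: False, l: False, o: False}
  {o: True, g: True, l: True}
  {o: True, l: True, g: False}
  {g: True, l: True, o: False}


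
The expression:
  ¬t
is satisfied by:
  {t: False}


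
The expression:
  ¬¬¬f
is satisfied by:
  {f: False}


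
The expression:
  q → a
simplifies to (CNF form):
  a ∨ ¬q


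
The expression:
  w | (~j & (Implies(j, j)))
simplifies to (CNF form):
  w | ~j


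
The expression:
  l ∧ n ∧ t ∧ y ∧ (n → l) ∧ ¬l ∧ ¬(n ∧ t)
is never true.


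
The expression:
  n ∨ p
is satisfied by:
  {n: True, p: True}
  {n: True, p: False}
  {p: True, n: False}


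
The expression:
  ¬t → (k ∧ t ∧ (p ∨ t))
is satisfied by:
  {t: True}


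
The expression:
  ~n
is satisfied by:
  {n: False}


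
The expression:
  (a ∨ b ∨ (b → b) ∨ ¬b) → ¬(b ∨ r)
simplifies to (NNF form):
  ¬b ∧ ¬r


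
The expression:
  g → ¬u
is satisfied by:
  {g: False, u: False}
  {u: True, g: False}
  {g: True, u: False}


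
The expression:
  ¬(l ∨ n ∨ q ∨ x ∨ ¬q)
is never true.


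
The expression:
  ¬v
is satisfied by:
  {v: False}


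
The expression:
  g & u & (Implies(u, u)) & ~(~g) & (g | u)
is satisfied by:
  {u: True, g: True}


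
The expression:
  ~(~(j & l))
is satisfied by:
  {j: True, l: True}


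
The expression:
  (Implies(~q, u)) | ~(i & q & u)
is always true.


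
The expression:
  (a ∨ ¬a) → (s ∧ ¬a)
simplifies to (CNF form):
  s ∧ ¬a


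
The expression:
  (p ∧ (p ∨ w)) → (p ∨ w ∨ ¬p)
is always true.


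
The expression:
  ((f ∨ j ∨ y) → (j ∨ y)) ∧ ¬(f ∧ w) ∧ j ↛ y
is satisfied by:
  {j: True, w: False, f: False, y: False}
  {j: True, f: True, w: False, y: False}
  {j: True, w: True, f: False, y: False}


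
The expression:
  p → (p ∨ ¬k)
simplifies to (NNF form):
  True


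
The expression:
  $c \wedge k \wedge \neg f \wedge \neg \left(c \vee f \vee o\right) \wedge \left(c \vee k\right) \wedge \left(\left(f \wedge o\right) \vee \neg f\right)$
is never true.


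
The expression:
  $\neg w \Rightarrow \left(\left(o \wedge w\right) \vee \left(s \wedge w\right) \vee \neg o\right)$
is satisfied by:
  {w: True, o: False}
  {o: False, w: False}
  {o: True, w: True}


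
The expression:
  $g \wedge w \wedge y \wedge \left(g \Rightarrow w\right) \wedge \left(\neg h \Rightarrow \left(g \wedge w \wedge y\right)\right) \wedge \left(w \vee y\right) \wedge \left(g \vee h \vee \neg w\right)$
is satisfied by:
  {g: True, w: True, y: True}


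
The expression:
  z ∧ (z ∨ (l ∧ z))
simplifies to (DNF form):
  z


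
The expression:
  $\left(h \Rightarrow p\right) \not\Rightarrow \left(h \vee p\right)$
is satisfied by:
  {p: False, h: False}


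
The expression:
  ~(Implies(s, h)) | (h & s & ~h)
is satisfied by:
  {s: True, h: False}


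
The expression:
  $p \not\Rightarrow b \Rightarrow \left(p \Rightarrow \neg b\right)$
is always true.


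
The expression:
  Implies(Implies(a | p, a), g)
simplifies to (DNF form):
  g | (p & ~a)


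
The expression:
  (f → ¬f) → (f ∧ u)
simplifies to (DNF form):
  f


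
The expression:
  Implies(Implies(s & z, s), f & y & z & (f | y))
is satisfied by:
  {z: True, f: True, y: True}


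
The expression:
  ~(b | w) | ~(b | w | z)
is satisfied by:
  {w: False, b: False}


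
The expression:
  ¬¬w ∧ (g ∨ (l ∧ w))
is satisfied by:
  {l: True, g: True, w: True}
  {l: True, w: True, g: False}
  {g: True, w: True, l: False}


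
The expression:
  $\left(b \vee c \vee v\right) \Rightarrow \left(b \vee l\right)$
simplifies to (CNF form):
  $\left(b \vee l \vee \neg c\right) \wedge \left(b \vee l \vee \neg v\right)$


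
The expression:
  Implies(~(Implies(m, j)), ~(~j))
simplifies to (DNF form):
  j | ~m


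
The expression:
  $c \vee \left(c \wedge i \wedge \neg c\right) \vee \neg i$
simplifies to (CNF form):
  $c \vee \neg i$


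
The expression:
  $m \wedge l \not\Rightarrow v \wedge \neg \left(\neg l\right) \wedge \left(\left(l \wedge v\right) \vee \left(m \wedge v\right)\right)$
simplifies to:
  $\text{False}$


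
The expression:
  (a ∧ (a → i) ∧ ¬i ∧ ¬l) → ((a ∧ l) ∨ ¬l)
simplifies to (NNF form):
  True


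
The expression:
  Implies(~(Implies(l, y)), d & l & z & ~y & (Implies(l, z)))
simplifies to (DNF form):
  y | ~l | (d & z)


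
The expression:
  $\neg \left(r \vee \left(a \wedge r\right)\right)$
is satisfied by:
  {r: False}


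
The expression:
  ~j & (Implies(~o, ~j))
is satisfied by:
  {j: False}


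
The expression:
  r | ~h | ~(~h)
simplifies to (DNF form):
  True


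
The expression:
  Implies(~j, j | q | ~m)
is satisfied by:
  {q: True, j: True, m: False}
  {q: True, j: False, m: False}
  {j: True, q: False, m: False}
  {q: False, j: False, m: False}
  {q: True, m: True, j: True}
  {q: True, m: True, j: False}
  {m: True, j: True, q: False}


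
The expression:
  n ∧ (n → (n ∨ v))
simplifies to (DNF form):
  n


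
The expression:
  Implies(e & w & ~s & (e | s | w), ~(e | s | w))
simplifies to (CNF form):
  s | ~e | ~w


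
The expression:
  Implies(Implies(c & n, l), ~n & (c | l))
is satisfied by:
  {c: True, l: False, n: False}
  {n: True, c: True, l: False}
  {l: True, c: True, n: False}
  {l: True, c: False, n: False}


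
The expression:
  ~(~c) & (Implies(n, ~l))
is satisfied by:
  {c: True, l: False, n: False}
  {c: True, n: True, l: False}
  {c: True, l: True, n: False}


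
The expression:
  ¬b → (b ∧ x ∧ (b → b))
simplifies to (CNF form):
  b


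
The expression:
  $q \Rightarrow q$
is always true.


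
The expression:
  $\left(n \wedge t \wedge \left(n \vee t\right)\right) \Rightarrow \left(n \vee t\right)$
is always true.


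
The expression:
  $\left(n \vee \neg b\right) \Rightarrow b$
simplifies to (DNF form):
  $b$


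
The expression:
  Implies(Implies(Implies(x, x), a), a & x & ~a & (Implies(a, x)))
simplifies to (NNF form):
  ~a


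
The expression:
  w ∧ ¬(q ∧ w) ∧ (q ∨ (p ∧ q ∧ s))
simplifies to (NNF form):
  False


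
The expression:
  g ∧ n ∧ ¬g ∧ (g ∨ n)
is never true.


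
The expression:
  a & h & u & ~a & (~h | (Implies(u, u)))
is never true.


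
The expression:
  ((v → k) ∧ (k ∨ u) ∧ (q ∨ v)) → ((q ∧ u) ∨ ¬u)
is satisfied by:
  {q: True, u: False, k: False, v: False}
  {q: False, u: False, k: False, v: False}
  {v: True, q: True, u: False, k: False}
  {v: True, q: False, u: False, k: False}
  {q: True, k: True, v: False, u: False}
  {k: True, v: False, u: False, q: False}
  {v: True, k: True, q: True, u: False}
  {v: True, k: True, q: False, u: False}
  {q: True, u: True, v: False, k: False}
  {u: True, v: False, k: False, q: False}
  {q: True, v: True, u: True, k: False}
  {v: True, u: True, q: False, k: False}
  {q: True, k: True, u: True, v: False}
  {k: True, u: True, v: False, q: False}
  {v: True, k: True, u: True, q: True}


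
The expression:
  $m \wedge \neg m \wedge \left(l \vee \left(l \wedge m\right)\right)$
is never true.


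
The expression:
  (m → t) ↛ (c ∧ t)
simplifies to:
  (t ∧ ¬c) ∨ (¬m ∧ ¬t)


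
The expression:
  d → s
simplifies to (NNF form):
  s ∨ ¬d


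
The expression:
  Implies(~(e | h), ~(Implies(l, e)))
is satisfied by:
  {h: True, l: True, e: True}
  {h: True, l: True, e: False}
  {h: True, e: True, l: False}
  {h: True, e: False, l: False}
  {l: True, e: True, h: False}
  {l: True, e: False, h: False}
  {e: True, l: False, h: False}


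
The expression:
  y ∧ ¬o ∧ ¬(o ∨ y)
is never true.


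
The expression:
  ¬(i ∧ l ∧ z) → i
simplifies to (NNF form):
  i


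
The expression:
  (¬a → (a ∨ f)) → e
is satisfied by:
  {e: True, f: False, a: False}
  {a: True, e: True, f: False}
  {e: True, f: True, a: False}
  {a: True, e: True, f: True}
  {a: False, f: False, e: False}


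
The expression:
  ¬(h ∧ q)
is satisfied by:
  {h: False, q: False}
  {q: True, h: False}
  {h: True, q: False}


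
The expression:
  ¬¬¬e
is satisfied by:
  {e: False}


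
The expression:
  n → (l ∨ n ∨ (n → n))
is always true.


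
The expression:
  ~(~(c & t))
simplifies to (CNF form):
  c & t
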